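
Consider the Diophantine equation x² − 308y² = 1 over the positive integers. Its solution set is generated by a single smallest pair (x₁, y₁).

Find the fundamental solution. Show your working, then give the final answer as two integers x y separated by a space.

351 20

√308 = [17; 1,1,4,1,1,34, …], period ℓ=6 (even) → k=5
i=0: a=17 ⇒ p=17, q=1
…
i=3: a=4 ⇒ p=158, q=9
i=4: a=1 ⇒ p=193, q=11
i=5: a=1 ⇒ p=351, q=20
(x₁, y₁) = (351, 20);  351² − 308·20² = 1 ✓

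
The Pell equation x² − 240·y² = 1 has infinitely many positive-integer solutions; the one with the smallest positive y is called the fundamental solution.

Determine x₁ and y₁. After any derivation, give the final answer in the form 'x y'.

31 2

√240 = [15; 2,30, …], period ℓ=2 (even) → k=1
a_0=15:  p_0=15·1+0=15,  q_0=15·0+1=1
a_1=2:  p_1=2·15+1=31,  q_1=2·1+0=2
fundamental: x₁=31, y₁=2  (since 961 − 240·4 = 1)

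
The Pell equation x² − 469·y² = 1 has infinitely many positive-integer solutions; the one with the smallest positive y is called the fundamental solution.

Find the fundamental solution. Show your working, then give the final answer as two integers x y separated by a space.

137215 6336

d=469: √d = [21; 1,1,1,10,6,10,1,1,1,42] (ℓ=10, even), read p_9/q_9
a_0=21:  p_0=21·1+0=21,  q_0=21·0+1=1
…
a_2=1:  p_2=1·22+21=43,  q_2=1·1+1=2
…
a_4=10:  p_4=10·65+43=693,  q_4=10·3+2=32
…
a_6=10:  p_6=10·4223+693=42923,  q_6=10·195+32=1982
…
a_8=1:  p_8=1·47146+42923=90069,  q_8=1·2177+1982=4159
a_9=1:  p_9=1·90069+47146=137215,  q_9=1·4159+2177=6336
fundamental: x₁=137215, y₁=6336  (since 18827956225 − 469·40144896 = 1)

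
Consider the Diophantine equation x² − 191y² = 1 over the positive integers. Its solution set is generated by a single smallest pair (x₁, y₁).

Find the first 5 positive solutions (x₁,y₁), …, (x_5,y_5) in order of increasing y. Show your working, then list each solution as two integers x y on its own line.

8994000 650783
161784071999999 11706284604000
2910171887135973018000 210572647456751349217
52348171905801720863712000001 3787780782452031563430792000
941638916241558444724564320044970000 68134600714746933190345629744650783

√191 = [13; 1,4,1,1,3,…,4,1,26, …], period ℓ=16 (even) → k=15
step 0: (13, 1)  from 13·(1,0) + (0,1)
step 1: (14, 1)  from 1·(13,1) + (1,0)
…
step 3: (83, 6)  from 1·(69,5) + (14,1)
…
step 13: (1616447, 116962)  from 1·(911765,65973) + (704682,50989)
step 14: (7377553, 533821)  from 4·(1616447,116962) + (911765,65973)
step 15: (8994000, 650783)  from 1·(7377553,533821) + (1616447,116962)
→ (8994000, 650783).  Check: 8994000²=80892036000000, 191·650783²=80892035999999, difference 1.
n=2: (8994000,650783)∘(8994000,650783) = (8994000·8994000+191·650783·650783, 8994000·650783+650783·8994000) = (161784071999999,11706284604000)
n=3: (161784071999999,11706284604000)∘(8994000,650783) = (8994000·161784071999999+191·650783·11706284604000, 8994000·11706284604000+650783·161784071999999) = (2910171887135973018000,210572647456751349217)
n=4: (2910171887135973018000,210572647456751349217)∘(8994000,650783) = (8994000·2910171887135973018000+191·650783·210572647456751349217, 8994000·210572647456751349217+650783·2910171887135973018000) = (52348171905801720863712000001,3787780782452031563430792000)
n=5: (52348171905801720863712000001,3787780782452031563430792000)∘(8994000,650783) = (8994000·52348171905801720863712000001+191·650783·3787780782452031563430792000, 8994000·3787780782452031563430792000+650783·52348171905801720863712000001) = (941638916241558444724564320044970000,68134600714746933190345629744650783)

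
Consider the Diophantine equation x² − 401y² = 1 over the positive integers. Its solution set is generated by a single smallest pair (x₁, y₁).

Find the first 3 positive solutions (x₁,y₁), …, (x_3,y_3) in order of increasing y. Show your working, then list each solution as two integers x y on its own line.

√401 → a₀=20, period (40); ℓ=1 odd so k=1
step 0: (20, 1)  from 20·(1,0) + (0,1)
step 1: (801, 40)  from 40·(20,1) + (1,0)
→ (801, 40).  Check: 801²=641601, 401·40²=641600, difference 1.
(x_2, y_2) = (801·801 + 401·40·40, 801·40 + 40·801) = (1283201, 64080)
(x_3, y_3) = (801·1283201 + 401·40·64080, 801·64080 + 40·1283201) = (2055687201, 102656120)

801 40
1283201 64080
2055687201 102656120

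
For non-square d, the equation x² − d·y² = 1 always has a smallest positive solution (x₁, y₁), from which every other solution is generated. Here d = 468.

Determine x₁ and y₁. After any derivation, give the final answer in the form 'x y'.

649 30

√468 = [21; 1,1,1,2,1,1,1,42, …], period ℓ=8 (even) → k=7
a_0=21:  p_0=21·1+0=21,  q_0=21·0+1=1
a_1=1:  p_1=1·21+1=22,  q_1=1·1+0=1
a_2=1:  p_2=1·22+21=43,  q_2=1·1+1=2
…
a_6=1:  p_6=1·238+173=411,  q_6=1·11+8=19
a_7=1:  p_7=1·411+238=649,  q_7=1·19+11=30
fundamental: x₁=649, y₁=30  (since 421201 − 468·900 = 1)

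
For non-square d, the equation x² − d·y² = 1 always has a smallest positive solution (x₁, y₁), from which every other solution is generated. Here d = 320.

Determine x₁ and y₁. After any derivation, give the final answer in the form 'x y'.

161 9

√320 → a₀=17, period (1,7,1,34); ℓ=4 even so k=3
step 0: (17, 1)  from 17·(1,0) + (0,1)
step 1: (18, 1)  from 1·(17,1) + (1,0)
step 2: (143, 8)  from 7·(18,1) + (17,1)
step 3: (161, 9)  from 1·(143,8) + (18,1)
(x₁, y₁) = (161, 9);  161² − 320·9² = 1 ✓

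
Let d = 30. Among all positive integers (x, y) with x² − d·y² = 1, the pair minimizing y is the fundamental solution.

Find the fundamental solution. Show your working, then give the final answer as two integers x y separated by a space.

11 2

[5; 2,10] for √30; ℓ=2 ⇒ convergent index 1
k=0  a_k=5  p_k/q_k = 5/1
k=1  a_k=2  p_k/q_k = 11/2
(x₁, y₁) = (11, 2);  11² − 30·2² = 1 ✓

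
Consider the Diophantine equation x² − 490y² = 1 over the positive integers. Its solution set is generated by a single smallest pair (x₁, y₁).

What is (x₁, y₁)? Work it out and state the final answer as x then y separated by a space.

1039681 46968

√490 = [22; 7,2,1,4,4,4,1,2,7,44, …], period ℓ=10 (even) → k=9
k=0  a_k=22  p_k/q_k = 22/1
…
k=6  a_k=4  p_k/q_k = 40708/1839
k=7  a_k=1  p_k/q_k = 50315/2273
k=8  a_k=2  p_k/q_k = 141338/6385
k=9  a_k=7  p_k/q_k = 1039681/46968
(x₁, y₁) = (1039681, 46968);  1039681² − 490·46968² = 1 ✓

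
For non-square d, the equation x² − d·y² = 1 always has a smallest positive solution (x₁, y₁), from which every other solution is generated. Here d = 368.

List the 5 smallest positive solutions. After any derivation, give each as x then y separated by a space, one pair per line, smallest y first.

d=368: √d = [19; 5,2,5,38] (ℓ=4, even), read p_3/q_3
step 0: (19, 1)  from 19·(1,0) + (0,1)
step 1: (96, 5)  from 5·(19,1) + (1,0)
step 2: (211, 11)  from 2·(96,5) + (19,1)
step 3: (1151, 60)  from 5·(211,11) + (96,5)
→ (1151, 60).  Check: 1151²=1324801, 368·60²=1324800, difference 1.
(x_2, y_2) = (1151·1151 + 368·60·60, 1151·60 + 60·1151) = (2649601, 138120)
(x_3, y_3) = (1151·2649601 + 368·60·138120, 1151·138120 + 60·2649601) = (6099380351, 317952180)
(x_4, y_4) = (1151·6099380351 + 368·60·317952180, 1151·317952180 + 60·6099380351) = (14040770918401, 731925780240)
(x_5, y_5) = (1151·14040770918401 + 368·60·731925780240, 1151·731925780240 + 60·14040770918401) = (32321848554778751, 1684892828160300)

1151 60
2649601 138120
6099380351 317952180
14040770918401 731925780240
32321848554778751 1684892828160300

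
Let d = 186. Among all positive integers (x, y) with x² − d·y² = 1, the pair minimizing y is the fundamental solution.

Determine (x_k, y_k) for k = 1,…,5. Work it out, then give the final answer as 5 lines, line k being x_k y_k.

7501 550
112530001 8251100
1688175067501 123783001650
25326002250120001 1856992582502200
379940684068125187501 27858602598915002750

√186 = [13; 1,1,1,3,4,3,1,1,1,26, …], period ℓ=10 (even) → k=9
i=0: a=13 ⇒ p=13, q=1
i=1: a=1 ⇒ p=14, q=1
i=2: a=1 ⇒ p=27, q=2
i=3: a=1 ⇒ p=41, q=3
i=4: a=3 ⇒ p=150, q=11
i=5: a=4 ⇒ p=641, q=47
i=6: a=3 ⇒ p=2073, q=152
i=7: a=1 ⇒ p=2714, q=199
i=8: a=1 ⇒ p=4787, q=351
i=9: a=1 ⇒ p=7501, q=550
(x₁, y₁) = (7501, 550);  7501² − 186·550² = 1 ✓
n=2: (7501,550)∘(7501,550) = (7501·7501+186·550·550, 7501·550+550·7501) = (112530001,8251100)
n=3: (112530001,8251100)∘(7501,550) = (7501·112530001+186·550·8251100, 7501·8251100+550·112530001) = (1688175067501,123783001650)
n=4: (1688175067501,123783001650)∘(7501,550) = (7501·1688175067501+186·550·123783001650, 7501·123783001650+550·1688175067501) = (25326002250120001,1856992582502200)
n=5: (25326002250120001,1856992582502200)∘(7501,550) = (7501·25326002250120001+186·550·1856992582502200, 7501·1856992582502200+550·25326002250120001) = (379940684068125187501,27858602598915002750)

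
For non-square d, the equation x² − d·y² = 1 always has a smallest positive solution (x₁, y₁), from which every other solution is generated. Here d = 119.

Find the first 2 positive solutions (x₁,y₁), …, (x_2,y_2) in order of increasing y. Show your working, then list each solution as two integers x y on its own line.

d=119: √d = [10; 1,9,1,20] (ℓ=4, even), read p_3/q_3
k=0  a_k=10  p_k/q_k = 10/1
…
k=2  a_k=9  p_k/q_k = 109/10
k=3  a_k=1  p_k/q_k = 120/11
(x₁, y₁) = (120, 11);  120² − 119·11² = 1 ✓
k=2:  x_2 = 120·120+119·11·11 = 28799,  y_2 = 120·11+11·120 = 2640

120 11
28799 2640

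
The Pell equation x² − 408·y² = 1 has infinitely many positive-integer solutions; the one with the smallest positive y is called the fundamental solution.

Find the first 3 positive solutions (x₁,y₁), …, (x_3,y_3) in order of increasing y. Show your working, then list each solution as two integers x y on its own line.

√408 → a₀=20, period (5,40); ℓ=2 even so k=1
k=0  a_k=20  p_k/q_k = 20/1
k=1  a_k=5  p_k/q_k = 101/5
→ (101, 5).  Check: 101²=10201, 408·5²=10200, difference 1.
(101+5√408)^2 = 20401 + 1010√408
(101+5√408)^3 = 4120901 + 204015√408

101 5
20401 1010
4120901 204015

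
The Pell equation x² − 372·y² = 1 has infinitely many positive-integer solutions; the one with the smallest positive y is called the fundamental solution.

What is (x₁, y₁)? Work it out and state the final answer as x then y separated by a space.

12151 630

√372 → a₀=19, period (3,2,12,2,3,38); ℓ=6 even so k=5
step 0: (19, 1)  from 19·(1,0) + (0,1)
…
step 2: (135, 7)  from 2·(58,3) + (19,1)
step 3: (1678, 87)  from 12·(135,7) + (58,3)
step 4: (3491, 181)  from 2·(1678,87) + (135,7)
step 5: (12151, 630)  from 3·(3491,181) + (1678,87)
(x₁, y₁) = (12151, 630);  12151² − 372·630² = 1 ✓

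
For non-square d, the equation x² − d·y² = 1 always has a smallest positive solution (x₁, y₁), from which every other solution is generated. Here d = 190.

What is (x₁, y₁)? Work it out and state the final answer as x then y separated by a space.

d=190: √d = [13; 1,3,1,1,1,…,3,1,26] (ℓ=14, even), read p_13/q_13
step 0: (13, 1)  from 13·(1,0) + (0,1)
…
step 2: (55, 4)  from 3·(14,1) + (13,1)
…
step 11: (11234, 815)  from 1·(7085,514) + (4149,301)
step 12: (40787, 2959)  from 3·(11234,815) + (7085,514)
step 13: (52021, 3774)  from 1·(40787,2959) + (11234,815)
fundamental: x₁=52021, y₁=3774  (since 2706184441 − 190·14243076 = 1)

52021 3774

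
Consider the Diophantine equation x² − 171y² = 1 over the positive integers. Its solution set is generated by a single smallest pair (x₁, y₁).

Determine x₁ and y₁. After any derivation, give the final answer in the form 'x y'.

√171 → a₀=13, period (13,26); ℓ=2 even so k=1
i=0: a=13 ⇒ p=13, q=1
i=1: a=13 ⇒ p=170, q=13
(x₁, y₁) = (170, 13);  170² − 171·13² = 1 ✓

170 13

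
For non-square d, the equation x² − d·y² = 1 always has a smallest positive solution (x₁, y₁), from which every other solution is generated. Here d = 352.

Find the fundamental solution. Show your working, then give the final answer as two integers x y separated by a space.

77617 4137

d=352: √d = [18; 1,3,5,9,5,3,1,36] (ℓ=8, even), read p_7/q_7
k=0  a_k=18  p_k/q_k = 18/1
…
k=2  a_k=3  p_k/q_k = 75/4
…
k=4  a_k=9  p_k/q_k = 3621/193
k=5  a_k=5  p_k/q_k = 18499/986
k=6  a_k=3  p_k/q_k = 59118/3151
k=7  a_k=1  p_k/q_k = 77617/4137
fundamental: x₁=77617, y₁=4137  (since 6024398689 − 352·17114769 = 1)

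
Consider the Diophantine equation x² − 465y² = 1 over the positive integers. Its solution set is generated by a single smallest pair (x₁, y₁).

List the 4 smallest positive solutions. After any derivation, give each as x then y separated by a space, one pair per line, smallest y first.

15871 736
503777281 23362112
15990898437631 741560158368
507583097703505921 23538602523554944

[21; 1,1,3,2,2,2,3,1,1,42] for √465; ℓ=10 ⇒ convergent index 9
i=0: a=21 ⇒ p=21, q=1
…
i=2: a=1 ⇒ p=43, q=2
…
i=4: a=2 ⇒ p=345, q=16
i=5: a=2 ⇒ p=841, q=39
i=6: a=2 ⇒ p=2027, q=94
i=7: a=3 ⇒ p=6922, q=321
i=8: a=1 ⇒ p=8949, q=415
i=9: a=1 ⇒ p=15871, q=736
→ (15871, 736).  Check: 15871²=251888641, 465·736²=251888640, difference 1.
n=2: (15871,736)∘(15871,736) = (15871·15871+465·736·736, 15871·736+736·15871) = (503777281,23362112)
n=3: (503777281,23362112)∘(15871,736) = (15871·503777281+465·736·23362112, 15871·23362112+736·503777281) = (15990898437631,741560158368)
n=4: (15990898437631,741560158368)∘(15871,736) = (15871·15990898437631+465·736·741560158368, 15871·741560158368+736·15990898437631) = (507583097703505921,23538602523554944)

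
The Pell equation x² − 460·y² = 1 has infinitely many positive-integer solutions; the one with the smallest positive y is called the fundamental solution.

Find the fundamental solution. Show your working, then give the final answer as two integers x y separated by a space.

2535751 118230

√460 → a₀=21, period (2,4,3,1,2,10,2,1,3,4,2,42); ℓ=12 even so k=11
a_0=21:  p_0=21·1+0=21,  q_0=21·0+1=1
…
a_2=4:  p_2=4·43+21=193,  q_2=4·2+1=9
…
a_4=1:  p_4=1·622+193=815,  q_4=1·29+9=38
a_5=2:  p_5=2·815+622=2252,  q_5=2·38+29=105
a_6=10:  p_6=10·2252+815=23335,  q_6=10·105+38=1088
a_7=2:  p_7=2·23335+2252=48922,  q_7=2·1088+105=2281
…
a_10=4:  p_10=4·265693+72257=1135029,  q_10=4·12388+3369=52921
a_11=2:  p_11=2·1135029+265693=2535751,  q_11=2·52921+12388=118230
→ (2535751, 118230).  Check: 2535751²=6430033134001, 460·118230²=6430033134000, difference 1.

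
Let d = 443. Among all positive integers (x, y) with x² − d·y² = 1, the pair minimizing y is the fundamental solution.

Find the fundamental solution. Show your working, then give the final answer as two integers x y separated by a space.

√443 → a₀=21, period (21,42); ℓ=2 even so k=1
a_0=21:  p_0=21·1+0=21,  q_0=21·0+1=1
a_1=21:  p_1=21·21+1=442,  q_1=21·1+0=21
fundamental: x₁=442, y₁=21  (since 195364 − 443·441 = 1)

442 21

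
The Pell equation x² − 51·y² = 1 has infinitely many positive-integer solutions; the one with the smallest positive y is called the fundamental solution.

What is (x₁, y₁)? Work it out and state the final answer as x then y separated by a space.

[7; 7,14] for √51; ℓ=2 ⇒ convergent index 1
i=0: a=7 ⇒ p=7, q=1
i=1: a=7 ⇒ p=50, q=7
→ (50, 7).  Check: 50²=2500, 51·7²=2499, difference 1.

50 7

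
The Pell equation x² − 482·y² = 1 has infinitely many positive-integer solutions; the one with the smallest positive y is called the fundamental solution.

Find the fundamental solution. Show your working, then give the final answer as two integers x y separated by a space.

d=482: √d = [21; 1,20,1,42] (ℓ=4, even), read p_3/q_3
a_0=21:  p_0=21·1+0=21,  q_0=21·0+1=1
…
a_2=20:  p_2=20·22+21=461,  q_2=20·1+1=21
a_3=1:  p_3=1·461+22=483,  q_3=1·21+1=22
→ (483, 22).  Check: 483²=233289, 482·22²=233288, difference 1.

483 22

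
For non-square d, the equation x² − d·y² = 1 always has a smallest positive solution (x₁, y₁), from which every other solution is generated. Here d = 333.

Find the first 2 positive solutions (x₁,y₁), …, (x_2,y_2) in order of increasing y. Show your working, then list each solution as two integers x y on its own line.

73 4
10657 584

√333 → a₀=18, period (4,36); ℓ=2 even so k=1
a_0=18:  p_0=18·1+0=18,  q_0=18·0+1=1
a_1=4:  p_1=4·18+1=73,  q_1=4·1+0=4
fundamental: x₁=73, y₁=4  (since 5329 − 333·16 = 1)
k=2:  x_2 = 73·73+333·4·4 = 10657,  y_2 = 73·4+4·73 = 584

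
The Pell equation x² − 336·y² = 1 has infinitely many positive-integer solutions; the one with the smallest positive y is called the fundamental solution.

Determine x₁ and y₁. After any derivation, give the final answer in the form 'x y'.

√336 → a₀=18, period (3,36); ℓ=2 even so k=1
i=0: a=18 ⇒ p=18, q=1
i=1: a=3 ⇒ p=55, q=3
(x₁, y₁) = (55, 3);  55² − 336·3² = 1 ✓

55 3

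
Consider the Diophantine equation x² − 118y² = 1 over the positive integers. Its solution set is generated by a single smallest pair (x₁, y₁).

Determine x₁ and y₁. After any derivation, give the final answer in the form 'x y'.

d=118: √d = [10; 1,6,3,2,10,2,3,6,1,20] (ℓ=10, even), read p_9/q_9
i=0: a=10 ⇒ p=10, q=1
i=1: a=1 ⇒ p=11, q=1
i=2: a=6 ⇒ p=76, q=7
i=3: a=3 ⇒ p=239, q=22
i=4: a=2 ⇒ p=554, q=51
i=5: a=10 ⇒ p=5779, q=532
i=6: a=2 ⇒ p=12112, q=1115
i=7: a=3 ⇒ p=42115, q=3877
i=8: a=6 ⇒ p=264802, q=24377
i=9: a=1 ⇒ p=306917, q=28254
→ (306917, 28254).  Check: 306917²=94198044889, 118·28254²=94198044888, difference 1.

306917 28254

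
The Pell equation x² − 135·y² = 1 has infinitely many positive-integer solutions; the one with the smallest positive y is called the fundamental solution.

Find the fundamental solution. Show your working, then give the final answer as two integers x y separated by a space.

244 21

[11; 1,1,1,1,1,1,1,22] for √135; ℓ=8 ⇒ convergent index 7
i=0: a=11 ⇒ p=11, q=1
i=1: a=1 ⇒ p=12, q=1
…
i=3: a=1 ⇒ p=35, q=3
…
i=5: a=1 ⇒ p=93, q=8
i=6: a=1 ⇒ p=151, q=13
i=7: a=1 ⇒ p=244, q=21
fundamental: x₁=244, y₁=21  (since 59536 − 135·441 = 1)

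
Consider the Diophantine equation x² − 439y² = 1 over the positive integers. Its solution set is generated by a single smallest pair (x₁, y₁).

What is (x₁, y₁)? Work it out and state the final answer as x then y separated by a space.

440 21

[20; 1,19,1,40] for √439; ℓ=4 ⇒ convergent index 3
step 0: (20, 1)  from 20·(1,0) + (0,1)
…
step 2: (419, 20)  from 19·(21,1) + (20,1)
step 3: (440, 21)  from 1·(419,20) + (21,1)
(x₁, y₁) = (440, 21);  440² − 439·21² = 1 ✓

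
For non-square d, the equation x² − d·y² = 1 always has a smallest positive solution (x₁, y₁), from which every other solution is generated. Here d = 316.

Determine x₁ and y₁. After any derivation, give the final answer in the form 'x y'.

12799 720

√316 → a₀=17, period (1,3,2,8,2,3,1,34); ℓ=8 even so k=7
step 0: (17, 1)  from 17·(1,0) + (0,1)
…
step 3: (160, 9)  from 2·(71,4) + (18,1)
step 4: (1351, 76)  from 8·(160,9) + (71,4)
step 5: (2862, 161)  from 2·(1351,76) + (160,9)
step 6: (9937, 559)  from 3·(2862,161) + (1351,76)
step 7: (12799, 720)  from 1·(9937,559) + (2862,161)
(x₁, y₁) = (12799, 720);  12799² − 316·720² = 1 ✓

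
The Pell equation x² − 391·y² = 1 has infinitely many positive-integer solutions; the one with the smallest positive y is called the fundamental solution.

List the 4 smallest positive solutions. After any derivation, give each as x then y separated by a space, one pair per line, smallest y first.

7338680 371133
107712448284799 5447252648880
1580934379957370111960 79951288138564985667
23203943031010998074028940801 1173473838473442730776750240

√391 = [19; 1,3,2,2,1,…,3,1,38, …], period ℓ=16 (even) → k=15
step 0: (19, 1)  from 19·(1,0) + (0,1)
…
step 2: (79, 4)  from 3·(20,1) + (19,1)
…
step 4: (435, 22)  from 2·(178,9) + (79,4)
…
step 6: (1048, 53)  from 1·(613,31) + (435,22)
…
step 8: (52519, 2656)  from 19·(2709,137) + (1048,53)
step 9: (107747, 5449)  from 2·(52519,2656) + (2709,137)
step 10: (160266, 8105)  from 1·(107747,5449) + (52519,2656)
step 11: (268013, 13554)  from 1·(160266,8105) + (107747,5449)
step 12: (696292, 35213)  from 2·(268013,13554) + (160266,8105)
…
step 14: (5678083, 287153)  from 3·(1660597,83980) + (696292,35213)
step 15: (7338680, 371133)  from 1·(5678083,287153) + (1660597,83980)
→ (7338680, 371133).  Check: 7338680²=53856224142400, 391·371133²=53856224142399, difference 1.
(x_2, y_2) = (7338680·7338680 + 391·371133·371133, 7338680·371133 + 371133·7338680) = (107712448284799, 5447252648880)
(x_3, y_3) = (7338680·107712448284799 + 391·371133·5447252648880, 7338680·5447252648880 + 371133·107712448284799) = (1580934379957370111960, 79951288138564985667)
(x_4, y_4) = (7338680·1580934379957370111960 + 391·371133·79951288138564985667, 7338680·79951288138564985667 + 371133·1580934379957370111960) = (23203943031010998074028940801, 1173473838473442730776750240)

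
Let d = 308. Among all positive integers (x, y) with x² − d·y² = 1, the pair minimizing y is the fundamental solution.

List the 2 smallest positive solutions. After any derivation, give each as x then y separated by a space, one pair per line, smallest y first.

351 20
246401 14040

d=308: √d = [17; 1,1,4,1,1,34] (ℓ=6, even), read p_5/q_5
a_0=17:  p_0=17·1+0=17,  q_0=17·0+1=1
…
a_2=1:  p_2=1·18+17=35,  q_2=1·1+1=2
a_3=4:  p_3=4·35+18=158,  q_3=4·2+1=9
a_4=1:  p_4=1·158+35=193,  q_4=1·9+2=11
a_5=1:  p_5=1·193+158=351,  q_5=1·11+9=20
fundamental: x₁=351, y₁=20  (since 123201 − 308·400 = 1)
(x_2, y_2) = (351·351 + 308·20·20, 351·20 + 20·351) = (246401, 14040)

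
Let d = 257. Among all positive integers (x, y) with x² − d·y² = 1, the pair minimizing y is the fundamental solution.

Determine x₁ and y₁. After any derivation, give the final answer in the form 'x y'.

√257 → a₀=16, period (32); ℓ=1 odd so k=1
k=0  a_k=16  p_k/q_k = 16/1
k=1  a_k=32  p_k/q_k = 513/32
→ (513, 32).  Check: 513²=263169, 257·32²=263168, difference 1.

513 32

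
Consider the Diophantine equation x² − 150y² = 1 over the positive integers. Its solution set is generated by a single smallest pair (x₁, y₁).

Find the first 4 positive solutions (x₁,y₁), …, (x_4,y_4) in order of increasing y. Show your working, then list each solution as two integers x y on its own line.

49 4
4801 392
470449 38412
46099201 3763984

d=150: √d = [12; 4,24] (ℓ=2, even), read p_1/q_1
a_0=12:  p_0=12·1+0=12,  q_0=12·0+1=1
a_1=4:  p_1=4·12+1=49,  q_1=4·1+0=4
fundamental: x₁=49, y₁=4  (since 2401 − 150·16 = 1)
n=2: (49,4)∘(49,4) = (49·49+150·4·4, 49·4+4·49) = (4801,392)
n=3: (4801,392)∘(49,4) = (49·4801+150·4·392, 49·392+4·4801) = (470449,38412)
n=4: (470449,38412)∘(49,4) = (49·470449+150·4·38412, 49·38412+4·470449) = (46099201,3763984)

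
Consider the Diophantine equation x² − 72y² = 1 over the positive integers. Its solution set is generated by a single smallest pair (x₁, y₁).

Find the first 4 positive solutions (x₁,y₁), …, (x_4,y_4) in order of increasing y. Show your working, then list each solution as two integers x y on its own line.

17 2
577 68
19601 2310
665857 78472

√72 = [8; 2,16, …], period ℓ=2 (even) → k=1
k=0  a_k=8  p_k/q_k = 8/1
k=1  a_k=2  p_k/q_k = 17/2
→ (17, 2).  Check: 17²=289, 72·2²=288, difference 1.
k=2:  x_2 = 17·17+72·2·2 = 577,  y_2 = 17·2+2·17 = 68
k=3:  x_3 = 17·577+72·2·68 = 19601,  y_3 = 17·68+2·577 = 2310
k=4:  x_4 = 17·19601+72·2·2310 = 665857,  y_4 = 17·2310+2·19601 = 78472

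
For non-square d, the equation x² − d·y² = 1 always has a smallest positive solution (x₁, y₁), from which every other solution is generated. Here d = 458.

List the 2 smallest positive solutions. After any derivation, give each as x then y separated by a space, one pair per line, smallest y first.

[21; 2,2,42] for √458; ℓ=3 ⇒ convergent index 5
step 0: (21, 1)  from 21·(1,0) + (0,1)
…
step 2: (107, 5)  from 2·(43,2) + (21,1)
step 3: (4537, 212)  from 42·(107,5) + (43,2)
step 4: (9181, 429)  from 2·(4537,212) + (107,5)
step 5: (22899, 1070)  from 2·(9181,429) + (4537,212)
(x₁, y₁) = (22899, 1070);  22899² − 458·1070² = 1 ✓
n=2: (22899,1070)∘(22899,1070) = (22899·22899+458·1070·1070, 22899·1070+1070·22899) = (1048728401,49003860)

22899 1070
1048728401 49003860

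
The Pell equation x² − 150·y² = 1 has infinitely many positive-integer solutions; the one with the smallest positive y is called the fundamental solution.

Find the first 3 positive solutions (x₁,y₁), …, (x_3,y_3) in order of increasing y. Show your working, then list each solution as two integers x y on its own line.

d=150: √d = [12; 4,24] (ℓ=2, even), read p_1/q_1
a_0=12:  p_0=12·1+0=12,  q_0=12·0+1=1
a_1=4:  p_1=4·12+1=49,  q_1=4·1+0=4
(x₁, y₁) = (49, 4);  49² − 150·4² = 1 ✓
(x_2, y_2) = (49·49 + 150·4·4, 49·4 + 4·49) = (4801, 392)
(x_3, y_3) = (49·4801 + 150·4·392, 49·392 + 4·4801) = (470449, 38412)

49 4
4801 392
470449 38412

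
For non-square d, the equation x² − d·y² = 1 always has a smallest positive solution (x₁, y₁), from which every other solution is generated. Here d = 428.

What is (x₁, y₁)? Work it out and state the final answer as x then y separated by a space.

1850887 89466

√428 = [20; 1,2,4,1,5,10,5,1,4,2,1,40, …], period ℓ=12 (even) → k=11
step 0: (20, 1)  from 20·(1,0) + (0,1)
…
step 4: (331, 16)  from 1·(269,13) + (62,3)
…
step 6: (19571, 946)  from 10·(1924,93) + (331,16)
step 7: (99779, 4823)  from 5·(19571,946) + (1924,93)
…
step 10: (1273708, 61567)  from 2·(577179,27899) + (119350,5769)
step 11: (1850887, 89466)  from 1·(1273708,61567) + (577179,27899)
(x₁, y₁) = (1850887, 89466);  1850887² − 428·89466² = 1 ✓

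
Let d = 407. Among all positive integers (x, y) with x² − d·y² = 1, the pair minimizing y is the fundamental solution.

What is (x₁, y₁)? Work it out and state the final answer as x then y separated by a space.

[20; 5,1,2,1,5,40] for √407; ℓ=6 ⇒ convergent index 5
step 0: (20, 1)  from 20·(1,0) + (0,1)
step 1: (101, 5)  from 5·(20,1) + (1,0)
…
step 4: (464, 23)  from 1·(343,17) + (121,6)
step 5: (2663, 132)  from 5·(464,23) + (343,17)
fundamental: x₁=2663, y₁=132  (since 7091569 − 407·17424 = 1)

2663 132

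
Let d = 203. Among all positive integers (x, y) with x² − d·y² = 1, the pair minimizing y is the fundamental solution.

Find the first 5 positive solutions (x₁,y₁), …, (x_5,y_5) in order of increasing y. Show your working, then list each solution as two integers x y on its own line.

57 4
6497 456
740601 51980
84422017 5925264
9623369337 675428116

[14; 4,28] for √203; ℓ=2 ⇒ convergent index 1
step 0: (14, 1)  from 14·(1,0) + (0,1)
step 1: (57, 4)  from 4·(14,1) + (1,0)
fundamental: x₁=57, y₁=4  (since 3249 − 203·16 = 1)
(57+4√203)^2 = 6497 + 456√203
(57+4√203)^3 = 740601 + 51980√203
(57+4√203)^4 = 84422017 + 5925264√203
(57+4√203)^5 = 9623369337 + 675428116√203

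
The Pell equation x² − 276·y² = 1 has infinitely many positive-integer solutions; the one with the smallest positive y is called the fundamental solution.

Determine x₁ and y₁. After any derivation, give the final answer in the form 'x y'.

7775 468

d=276: √d = [16; 1,1,1,1,2,2,2,1,1,1,1,32] (ℓ=12, even), read p_11/q_11
a_0=16:  p_0=16·1+0=16,  q_0=16·0+1=1
…
a_3=1:  p_3=1·33+17=50,  q_3=1·2+1=3
a_4=1:  p_4=1·50+33=83,  q_4=1·3+2=5
…
a_10=1:  p_10=1·3007+1761=4768,  q_10=1·181+106=287
a_11=1:  p_11=1·4768+3007=7775,  q_11=1·287+181=468
fundamental: x₁=7775, y₁=468  (since 60450625 − 276·219024 = 1)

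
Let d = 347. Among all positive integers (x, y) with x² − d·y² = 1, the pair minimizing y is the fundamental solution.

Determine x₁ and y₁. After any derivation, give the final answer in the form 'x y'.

√347 = [18; 1,1,1,2,4,…,1,1,36, …], period ℓ=14 (even) → k=13
k=0  a_k=18  p_k/q_k = 18/1
k=1  a_k=1  p_k/q_k = 19/1
…
k=4  a_k=2  p_k/q_k = 149/8
…
k=6  a_k=1  p_k/q_k = 801/43
…
k=8  a_k=1  p_k/q_k = 15070/809
k=9  a_k=4  p_k/q_k = 74549/4002
…
k=11  a_k=1  p_k/q_k = 238717/12815
k=12  a_k=1  p_k/q_k = 402885/21628
k=13  a_k=1  p_k/q_k = 641602/34443
(x₁, y₁) = (641602, 34443);  641602² − 347·34443² = 1 ✓

641602 34443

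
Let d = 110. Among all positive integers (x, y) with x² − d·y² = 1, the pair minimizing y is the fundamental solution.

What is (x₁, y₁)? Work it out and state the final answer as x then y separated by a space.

21 2

√110 = [10; 2,20, …], period ℓ=2 (even) → k=1
i=0: a=10 ⇒ p=10, q=1
i=1: a=2 ⇒ p=21, q=2
(x₁, y₁) = (21, 2);  21² − 110·2² = 1 ✓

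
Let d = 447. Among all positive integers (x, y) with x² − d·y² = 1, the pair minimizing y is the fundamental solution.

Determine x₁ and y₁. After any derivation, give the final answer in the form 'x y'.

148 7

d=447: √d = [21; 7,42] (ℓ=2, even), read p_1/q_1
i=0: a=21 ⇒ p=21, q=1
i=1: a=7 ⇒ p=148, q=7
(x₁, y₁) = (148, 7);  148² − 447·7² = 1 ✓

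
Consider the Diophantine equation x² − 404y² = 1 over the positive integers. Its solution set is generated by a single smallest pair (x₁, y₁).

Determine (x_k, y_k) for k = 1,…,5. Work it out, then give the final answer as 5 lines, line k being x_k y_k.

√404 → a₀=20, period (10,40); ℓ=2 even so k=1
k=0  a_k=20  p_k/q_k = 20/1
k=1  a_k=10  p_k/q_k = 201/10
(x₁, y₁) = (201, 10);  201² − 404·10² = 1 ✓
k=2:  x_2 = 201·201+404·10·10 = 80801,  y_2 = 201·10+10·201 = 4020
k=3:  x_3 = 201·80801+404·10·4020 = 32481801,  y_3 = 201·4020+10·80801 = 1616030
k=4:  x_4 = 201·32481801+404·10·1616030 = 13057603201,  y_4 = 201·1616030+10·32481801 = 649640040
k=5:  x_5 = 201·13057603201+404·10·649640040 = 5249124005001,  y_5 = 201·649640040+10·13057603201 = 261153680050

201 10
80801 4020
32481801 1616030
13057603201 649640040
5249124005001 261153680050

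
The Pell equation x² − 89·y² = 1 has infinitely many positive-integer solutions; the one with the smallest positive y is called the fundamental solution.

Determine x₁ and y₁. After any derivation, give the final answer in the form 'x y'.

[9; 2,3,3,2,18] for √89; ℓ=5 ⇒ convergent index 9
step 0: (9, 1)  from 9·(1,0) + (0,1)
step 1: (19, 2)  from 2·(9,1) + (1,0)
…
step 3: (217, 23)  from 3·(66,7) + (19,2)
step 4: (500, 53)  from 2·(217,23) + (66,7)
…
step 6: (18934, 2007)  from 2·(9217,977) + (500,53)
…
step 8: (216991, 23001)  from 3·(66019,6998) + (18934,2007)
step 9: (500001, 53000)  from 2·(216991,23001) + (66019,6998)
(x₁, y₁) = (500001, 53000);  500001² − 89·53000² = 1 ✓

500001 53000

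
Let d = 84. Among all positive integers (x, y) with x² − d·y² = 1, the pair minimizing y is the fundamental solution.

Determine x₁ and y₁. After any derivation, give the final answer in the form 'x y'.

55 6

[9; 6,18] for √84; ℓ=2 ⇒ convergent index 1
i=0: a=9 ⇒ p=9, q=1
i=1: a=6 ⇒ p=55, q=6
(x₁, y₁) = (55, 6);  55² − 84·6² = 1 ✓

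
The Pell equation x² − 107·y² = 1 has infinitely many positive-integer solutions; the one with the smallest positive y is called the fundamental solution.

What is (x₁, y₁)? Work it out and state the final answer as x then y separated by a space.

962 93

[10; 2,1,9,1,2,20] for √107; ℓ=6 ⇒ convergent index 5
a_0=10:  p_0=10·1+0=10,  q_0=10·0+1=1
a_1=2:  p_1=2·10+1=21,  q_1=2·1+0=2
a_2=1:  p_2=1·21+10=31,  q_2=1·2+1=3
…
a_4=1:  p_4=1·300+31=331,  q_4=1·29+3=32
a_5=2:  p_5=2·331+300=962,  q_5=2·32+29=93
(x₁, y₁) = (962, 93);  962² − 107·93² = 1 ✓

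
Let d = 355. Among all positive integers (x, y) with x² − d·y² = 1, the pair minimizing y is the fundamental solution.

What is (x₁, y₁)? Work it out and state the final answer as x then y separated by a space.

954809 50676

d=355: √d = [18; 1,5,3,3,1,6,1,3,3,5,1,36] (ℓ=12, even), read p_11/q_11
k=0  a_k=18  p_k/q_k = 18/1
…
k=6  a_k=6  p_k/q_k = 10457/555
…
k=9  a_k=3  p_k/q_k = 151391/8035
k=10  a_k=5  p_k/q_k = 803418/42641
k=11  a_k=1  p_k/q_k = 954809/50676
(x₁, y₁) = (954809, 50676);  954809² − 355·50676² = 1 ✓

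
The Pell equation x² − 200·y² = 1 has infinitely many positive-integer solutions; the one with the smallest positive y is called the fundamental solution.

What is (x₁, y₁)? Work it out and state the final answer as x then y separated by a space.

√200 → a₀=14, period (7,28); ℓ=2 even so k=1
k=0  a_k=14  p_k/q_k = 14/1
k=1  a_k=7  p_k/q_k = 99/7
fundamental: x₁=99, y₁=7  (since 9801 − 200·49 = 1)

99 7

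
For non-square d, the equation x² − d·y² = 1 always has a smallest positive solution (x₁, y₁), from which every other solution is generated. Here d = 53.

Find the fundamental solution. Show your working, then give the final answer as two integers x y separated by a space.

d=53: √d = [7; 3,1,1,3,14] (ℓ=5, odd), read p_9/q_9
a_0=7:  p_0=7·1+0=7,  q_0=7·0+1=1
a_1=3:  p_1=3·7+1=22,  q_1=3·1+0=3
a_2=1:  p_2=1·22+7=29,  q_2=1·3+1=4
a_3=1:  p_3=1·29+22=51,  q_3=1·4+3=7
…
a_5=14:  p_5=14·182+51=2599,  q_5=14·25+7=357
a_6=3:  p_6=3·2599+182=7979,  q_6=3·357+25=1096
…
a_8=1:  p_8=1·10578+7979=18557,  q_8=1·1453+1096=2549
a_9=3:  p_9=3·18557+10578=66249,  q_9=3·2549+1453=9100
(x₁, y₁) = (66249, 9100);  66249² − 53·9100² = 1 ✓

66249 9100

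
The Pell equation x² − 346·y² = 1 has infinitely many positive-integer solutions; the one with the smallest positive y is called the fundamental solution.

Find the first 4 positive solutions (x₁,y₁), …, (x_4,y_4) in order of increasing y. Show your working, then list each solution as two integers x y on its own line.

√346 → a₀=18, period (1,1,1,1,36); ℓ=5 odd so k=9
k=0  a_k=18  p_k/q_k = 18/1
…
k=2  a_k=1  p_k/q_k = 37/2
k=3  a_k=1  p_k/q_k = 56/3
k=4  a_k=1  p_k/q_k = 93/5
…
k=7  a_k=1  p_k/q_k = 6901/371
k=8  a_k=1  p_k/q_k = 10398/559
k=9  a_k=1  p_k/q_k = 17299/930
fundamental: x₁=17299, y₁=930  (since 299255401 − 346·864900 = 1)
(17299+930√346)^2 = 598510801 + 32176140√346
(17299+930√346)^3 = 20707276675699 + 1113230090790√346
(17299+930√346)^4 = 716430357827323201 + 38515534648976280√346

17299 930
598510801 32176140
20707276675699 1113230090790
716430357827323201 38515534648976280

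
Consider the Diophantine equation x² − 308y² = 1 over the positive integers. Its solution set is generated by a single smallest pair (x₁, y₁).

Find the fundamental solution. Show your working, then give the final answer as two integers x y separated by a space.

√308 → a₀=17, period (1,1,4,1,1,34); ℓ=6 even so k=5
step 0: (17, 1)  from 17·(1,0) + (0,1)
…
step 4: (193, 11)  from 1·(158,9) + (35,2)
step 5: (351, 20)  from 1·(193,11) + (158,9)
→ (351, 20).  Check: 351²=123201, 308·20²=123200, difference 1.

351 20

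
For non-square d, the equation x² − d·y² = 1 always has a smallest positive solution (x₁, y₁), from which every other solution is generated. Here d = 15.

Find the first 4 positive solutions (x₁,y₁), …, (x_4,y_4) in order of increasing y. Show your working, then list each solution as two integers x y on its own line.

√15 = [3; 1,6, …], period ℓ=2 (even) → k=1
k=0  a_k=3  p_k/q_k = 3/1
k=1  a_k=1  p_k/q_k = 4/1
→ (4, 1).  Check: 4²=16, 15·1²=15, difference 1.
n=2: (4,1)∘(4,1) = (4·4+15·1·1, 4·1+1·4) = (31,8)
n=3: (31,8)∘(4,1) = (4·31+15·1·8, 4·8+1·31) = (244,63)
n=4: (244,63)∘(4,1) = (4·244+15·1·63, 4·63+1·244) = (1921,496)

4 1
31 8
244 63
1921 496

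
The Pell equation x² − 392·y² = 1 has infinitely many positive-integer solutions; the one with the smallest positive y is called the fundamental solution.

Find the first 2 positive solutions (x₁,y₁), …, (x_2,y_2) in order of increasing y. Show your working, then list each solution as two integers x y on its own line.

99 5
19601 990

[19; 1,3,1,38] for √392; ℓ=4 ⇒ convergent index 3
a_0=19:  p_0=19·1+0=19,  q_0=19·0+1=1
a_1=1:  p_1=1·19+1=20,  q_1=1·1+0=1
a_2=3:  p_2=3·20+19=79,  q_2=3·1+1=4
a_3=1:  p_3=1·79+20=99,  q_3=1·4+1=5
fundamental: x₁=99, y₁=5  (since 9801 − 392·25 = 1)
n=2: (99,5)∘(99,5) = (99·99+392·5·5, 99·5+5·99) = (19601,990)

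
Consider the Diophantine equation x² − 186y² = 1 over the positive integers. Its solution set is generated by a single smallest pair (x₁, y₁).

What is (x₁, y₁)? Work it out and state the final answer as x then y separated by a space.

√186 → a₀=13, period (1,1,1,3,4,3,1,1,1,26); ℓ=10 even so k=9
k=0  a_k=13  p_k/q_k = 13/1
k=1  a_k=1  p_k/q_k = 14/1
k=2  a_k=1  p_k/q_k = 27/2
…
k=4  a_k=3  p_k/q_k = 150/11
…
k=6  a_k=3  p_k/q_k = 2073/152
k=7  a_k=1  p_k/q_k = 2714/199
k=8  a_k=1  p_k/q_k = 4787/351
k=9  a_k=1  p_k/q_k = 7501/550
fundamental: x₁=7501, y₁=550  (since 56265001 − 186·302500 = 1)

7501 550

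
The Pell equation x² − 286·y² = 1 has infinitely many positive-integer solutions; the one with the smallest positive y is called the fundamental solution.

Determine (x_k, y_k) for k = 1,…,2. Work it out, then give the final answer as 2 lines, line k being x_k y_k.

561835 33222
631317134449 37330564740

√286 → a₀=16, period (1,10,3,3,2,3,3,10,1,32); ℓ=10 even so k=9
step 0: (16, 1)  from 16·(1,0) + (0,1)
step 1: (17, 1)  from 1·(16,1) + (1,0)
step 2: (186, 11)  from 10·(17,1) + (16,1)
…
step 6: (15102, 893)  from 3·(4397,260) + (1911,113)
step 7: (49703, 2939)  from 3·(15102,893) + (4397,260)
step 8: (512132, 30283)  from 10·(49703,2939) + (15102,893)
step 9: (561835, 33222)  from 1·(512132,30283) + (49703,2939)
fundamental: x₁=561835, y₁=33222  (since 315658567225 − 286·1103701284 = 1)
(561835+33222√286)^2 = 631317134449 + 37330564740√286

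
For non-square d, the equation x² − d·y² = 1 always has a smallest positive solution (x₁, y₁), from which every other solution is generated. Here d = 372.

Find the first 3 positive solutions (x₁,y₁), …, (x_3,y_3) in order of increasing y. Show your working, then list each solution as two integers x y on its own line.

12151 630
295293601 15310260
7176225079351 372069937890

d=372: √d = [19; 3,2,12,2,3,38] (ℓ=6, even), read p_5/q_5
i=0: a=19 ⇒ p=19, q=1
…
i=2: a=2 ⇒ p=135, q=7
…
i=4: a=2 ⇒ p=3491, q=181
i=5: a=3 ⇒ p=12151, q=630
(x₁, y₁) = (12151, 630);  12151² − 372·630² = 1 ✓
(x_2, y_2) = (12151·12151 + 372·630·630, 12151·630 + 630·12151) = (295293601, 15310260)
(x_3, y_3) = (12151·295293601 + 372·630·15310260, 12151·15310260 + 630·295293601) = (7176225079351, 372069937890)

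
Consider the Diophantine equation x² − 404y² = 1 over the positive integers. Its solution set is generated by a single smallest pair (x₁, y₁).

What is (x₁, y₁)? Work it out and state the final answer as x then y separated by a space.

201 10

d=404: √d = [20; 10,40] (ℓ=2, even), read p_1/q_1
i=0: a=20 ⇒ p=20, q=1
i=1: a=10 ⇒ p=201, q=10
fundamental: x₁=201, y₁=10  (since 40401 − 404·100 = 1)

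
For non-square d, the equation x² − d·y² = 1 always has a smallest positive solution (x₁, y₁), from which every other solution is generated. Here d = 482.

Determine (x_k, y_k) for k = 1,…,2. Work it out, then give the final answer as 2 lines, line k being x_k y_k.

√482 = [21; 1,20,1,42, …], period ℓ=4 (even) → k=3
step 0: (21, 1)  from 21·(1,0) + (0,1)
step 1: (22, 1)  from 1·(21,1) + (1,0)
step 2: (461, 21)  from 20·(22,1) + (21,1)
step 3: (483, 22)  from 1·(461,21) + (22,1)
(x₁, y₁) = (483, 22);  483² − 482·22² = 1 ✓
(483+22√482)^2 = 466577 + 21252√482

483 22
466577 21252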